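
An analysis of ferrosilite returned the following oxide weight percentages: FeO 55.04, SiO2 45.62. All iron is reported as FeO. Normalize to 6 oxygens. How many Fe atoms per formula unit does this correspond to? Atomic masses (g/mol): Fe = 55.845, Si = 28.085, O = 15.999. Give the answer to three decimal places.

55.04 wt% FeO ÷ 71.844 g/mol = 0.76610 mol, giving 0.76610 Fe and 0.76610 O.
45.62 wt% SiO2 ÷ 60.083 g/mol = 0.75928 mol, giving 0.75928 Si and 1.51856 O.
Oxygen sums to 2.28466; scaling by 6/2.28466 = 2.62621 puts the formula on 6 O.
Fe: 0.76610 × 2.62621 = 2.012 atoms per formula unit.

2.012 Fe apfu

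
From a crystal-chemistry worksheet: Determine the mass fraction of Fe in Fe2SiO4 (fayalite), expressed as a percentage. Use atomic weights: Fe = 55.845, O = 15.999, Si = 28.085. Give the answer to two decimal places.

Formula mass = 2·55.845 + 1·28.085 + 4·15.999 = 203.771 g/mol, of which 111.690 g is Fe.
So Fe makes up 111.690/203.771 = 0.5481 of the mass, i.e. 54.81%.

54.81 weight percent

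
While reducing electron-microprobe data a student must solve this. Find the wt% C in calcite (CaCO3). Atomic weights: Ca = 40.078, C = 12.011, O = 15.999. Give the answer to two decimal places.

Formula mass = 1·40.078 + 1·12.011 + 3·15.999 = 100.086 g/mol, of which 12.011 g is C.
So C makes up 12.011/100.086 = 0.1200 of the mass, i.e. 12.00%.

12.00 wt%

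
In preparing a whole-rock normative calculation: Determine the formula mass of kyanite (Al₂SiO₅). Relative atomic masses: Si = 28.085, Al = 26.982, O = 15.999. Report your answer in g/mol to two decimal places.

The formula mass is the sum 2(26.982) + 1(28.085) + 5(15.999).

162.04 g/mol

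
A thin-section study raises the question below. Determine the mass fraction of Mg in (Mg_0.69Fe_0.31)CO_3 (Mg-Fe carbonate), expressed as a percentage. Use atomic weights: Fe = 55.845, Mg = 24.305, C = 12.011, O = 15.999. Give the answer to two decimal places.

17.82 weight percent

M((Mg_0.69Fe_0.31)CO_3) = 94.090 g/mol.
Mg contributes 0.69 × 24.305 = 16.770 g per mole.
16.770/94.090 = 0.1782 → 17.82%.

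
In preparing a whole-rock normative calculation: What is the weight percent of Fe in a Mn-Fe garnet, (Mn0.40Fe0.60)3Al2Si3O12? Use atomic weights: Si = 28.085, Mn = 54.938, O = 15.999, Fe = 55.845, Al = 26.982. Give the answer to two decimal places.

20.24 wt%

M((Mn0.40Fe0.60)3Al2Si3O12) = 496.654 g/mol.
Fe contributes 1.80 × 55.845 = 100.521 g per mole.
100.521/496.654 = 0.2024 → 20.24%.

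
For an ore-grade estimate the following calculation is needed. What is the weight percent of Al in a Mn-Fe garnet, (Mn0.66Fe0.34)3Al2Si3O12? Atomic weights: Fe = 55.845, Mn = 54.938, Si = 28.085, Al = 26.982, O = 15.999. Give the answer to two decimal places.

Formula mass = 1.98*54.938 + 1.02*55.845 + 2*26.982 + 3*28.085 + 12*15.999 = 495.946 g/mol, of which 53.964 g is Al.
So Al makes up 53.964/495.946 = 0.1088 of the mass, i.e. 10.88%.

10.88 wt%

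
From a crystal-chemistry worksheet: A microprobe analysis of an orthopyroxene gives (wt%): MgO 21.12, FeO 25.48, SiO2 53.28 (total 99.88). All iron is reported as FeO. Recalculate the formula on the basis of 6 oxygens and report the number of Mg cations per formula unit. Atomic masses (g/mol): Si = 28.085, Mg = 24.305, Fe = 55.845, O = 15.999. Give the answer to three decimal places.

MgO (M=40.304): mol = 0.52402; Mg = 0.52402, O = 0.52402.
FeO (M=71.844): mol = 0.35466; Fe = 0.35466, O = 0.35466.
SiO2 (M=60.083): mol = 0.88677; Si = 0.88677, O = 1.77354.
ΣO = 2.65222; factor = 6/ΣO = 2.26226.
Mg apfu = 0.52402 × 2.26226 = 1.185.

1.185 Mg apfu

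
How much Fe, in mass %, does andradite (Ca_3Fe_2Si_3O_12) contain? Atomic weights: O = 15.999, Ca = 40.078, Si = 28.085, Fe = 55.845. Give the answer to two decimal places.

Molar mass of Ca_3Fe_2Si_3O_12: 3*40.078 + 2*55.845 + 3*28.085 + 12*15.999 = 508.167 g/mol.
Mass of Fe per formula unit: 2 × 55.845 = 111.690 g.
Weight fraction Fe = 111.690 / 508.167 = 0.2198.

21.98 mass %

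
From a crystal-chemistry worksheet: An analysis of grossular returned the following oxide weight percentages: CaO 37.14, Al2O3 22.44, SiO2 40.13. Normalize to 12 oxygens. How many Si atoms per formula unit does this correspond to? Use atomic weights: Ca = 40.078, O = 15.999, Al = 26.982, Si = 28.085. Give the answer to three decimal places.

3.015 Si apfu

CaO (M=56.077): mol = 0.66230; Ca = 0.66230, O = 0.66230.
Al2O3 (M=101.961): mol = 0.22008; Al = 0.44016, O = 0.66024.
SiO2 (M=60.083): mol = 0.66791; Si = 0.66791, O = 1.33582.
ΣO = 2.65836; factor = 12/ΣO = 4.51406.
Si apfu = 0.66791 × 4.51406 = 3.015.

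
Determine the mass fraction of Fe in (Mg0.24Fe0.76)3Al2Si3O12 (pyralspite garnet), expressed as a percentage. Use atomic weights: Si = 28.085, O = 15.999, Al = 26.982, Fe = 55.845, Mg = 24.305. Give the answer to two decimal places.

M((Mg0.24Fe0.76)3Al2Si3O12) = 475.033 g/mol.
Fe contributes 2.28 × 55.845 = 127.327 g per mole.
127.327/475.033 = 0.2680 → 26.80%.

26.80 wt%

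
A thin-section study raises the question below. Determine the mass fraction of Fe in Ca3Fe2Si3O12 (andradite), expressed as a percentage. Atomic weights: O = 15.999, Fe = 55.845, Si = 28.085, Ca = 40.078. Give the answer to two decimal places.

21.98 mass %

Molar mass of Ca3Fe2Si3O12: 3·40.078 + 2·55.845 + 3·28.085 + 12·15.999 = 508.167 g/mol.
Mass of Fe per formula unit: 2 × 55.845 = 111.690 g.
Weight fraction Fe = 111.690 / 508.167 = 0.2198.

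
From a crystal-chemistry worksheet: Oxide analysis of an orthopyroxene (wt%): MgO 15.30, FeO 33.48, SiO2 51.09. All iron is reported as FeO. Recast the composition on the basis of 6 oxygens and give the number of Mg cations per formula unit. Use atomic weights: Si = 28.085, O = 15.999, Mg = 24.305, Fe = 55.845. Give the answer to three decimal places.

0.895 Mg apfu

MgO: 15.30/40.304 = 0.37961 mol → 0.37961 mol Mg, 0.37961 mol O.
FeO: 33.48/71.844 = 0.46601 mol → 0.46601 mol Fe, 0.46601 mol O.
SiO2: 51.09/60.083 = 0.85032 mol → 0.85032 mol Si, 1.70064 mol O.
Total oxygen = 2.54626 mol. Normalization factor = 6/2.54626 = 2.35640.
Mg per 6 O = 0.37961 × 2.35640 = 0.895.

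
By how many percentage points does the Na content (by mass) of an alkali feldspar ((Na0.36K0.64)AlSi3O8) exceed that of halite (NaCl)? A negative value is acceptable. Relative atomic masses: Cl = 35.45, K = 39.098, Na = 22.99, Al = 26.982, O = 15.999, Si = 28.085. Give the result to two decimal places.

First mineral: 8.276 g Na in 272.528 g formula = 3.04 wt% Na.
Second mineral: 22.990 g Na in 58.440 g formula = 39.34 wt% Na.
3.04% − 39.34% gives a difference of -36.30 percentage points.

-36.30 percentage points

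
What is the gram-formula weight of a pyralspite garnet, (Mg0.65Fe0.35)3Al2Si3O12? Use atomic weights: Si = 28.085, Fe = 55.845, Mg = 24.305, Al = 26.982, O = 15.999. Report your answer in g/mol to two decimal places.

436.24 g/mol

M = 1.95·24.305 + 1.05·55.845 + 2·26.982 + 3·28.085 + 12·15.999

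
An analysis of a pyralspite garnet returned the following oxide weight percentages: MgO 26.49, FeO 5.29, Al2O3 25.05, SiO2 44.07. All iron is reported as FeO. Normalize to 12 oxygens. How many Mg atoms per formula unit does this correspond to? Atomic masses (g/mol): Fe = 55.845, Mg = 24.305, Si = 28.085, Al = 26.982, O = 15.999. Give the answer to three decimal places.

2.687 Mg apfu

26.49 wt% MgO ÷ 40.304 g/mol = 0.65725 mol, giving 0.65725 Mg and 0.65725 O.
5.29 wt% FeO ÷ 71.844 g/mol = 0.07363 mol, giving 0.07363 Fe and 0.07363 O.
25.05 wt% Al2O3 ÷ 101.961 g/mol = 0.24568 mol, giving 0.49136 Al and 0.73704 O.
44.07 wt% SiO2 ÷ 60.083 g/mol = 0.73349 mol, giving 0.73349 Si and 1.46698 O.
Oxygen sums to 2.93490; scaling by 12/2.93490 = 4.08873 puts the formula on 12 O.
Mg: 0.65725 × 4.08873 = 2.687 atoms per formula unit.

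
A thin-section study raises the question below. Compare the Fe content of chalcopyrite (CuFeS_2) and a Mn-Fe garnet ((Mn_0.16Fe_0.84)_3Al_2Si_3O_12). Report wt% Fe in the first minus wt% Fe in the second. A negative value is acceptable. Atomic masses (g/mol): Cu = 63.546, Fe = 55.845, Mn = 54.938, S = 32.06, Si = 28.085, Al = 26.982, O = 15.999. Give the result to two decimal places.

2.13 percentage points

First mineral: 55.845 g Fe in 183.511 g formula = 30.43 wt% Fe.
Second mineral: 140.729 g Fe in 497.307 g formula = 28.30 wt% Fe.
30.43% − 28.30% gives a difference of 2.13 percentage points.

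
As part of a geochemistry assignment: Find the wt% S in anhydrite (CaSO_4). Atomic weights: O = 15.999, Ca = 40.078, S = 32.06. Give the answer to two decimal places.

M(CaSO_4) = 136.134 g/mol.
S contributes 1 × 32.06 = 32.060 g per mole.
32.060/136.134 = 0.2355 → 23.55%.

23.55 mass %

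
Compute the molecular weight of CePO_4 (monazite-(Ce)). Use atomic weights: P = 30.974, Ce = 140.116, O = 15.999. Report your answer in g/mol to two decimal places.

Ce: 1 × 140.116 = 140.1160
P: 1 × 30.974 = 30.9740
O: 4 × 15.999 = 63.9960
Summing the contributions gives the formula mass.

235.09 g/mol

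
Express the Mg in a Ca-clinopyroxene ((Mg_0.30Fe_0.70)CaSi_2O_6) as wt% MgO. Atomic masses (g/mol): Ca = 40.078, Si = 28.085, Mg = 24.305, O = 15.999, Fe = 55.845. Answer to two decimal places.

5.07 wt%

M((Mg_0.30Fe_0.70)CaSi_2O_6) = 238.625 g/mol; M(MgO) = 40.304 g/mol.
Moles MgO per formula unit = 0.30 Mg ÷ 1 = 0.3000.
MgO fraction = (0.3000 × 40.304) / 238.625 = 12.091/238.625 = 0.0507.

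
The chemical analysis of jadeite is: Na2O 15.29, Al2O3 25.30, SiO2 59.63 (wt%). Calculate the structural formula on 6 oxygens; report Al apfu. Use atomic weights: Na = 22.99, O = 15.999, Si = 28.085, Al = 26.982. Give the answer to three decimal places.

1.001 Al apfu

Na2O (M=61.979): mol = 0.24670; Na = 0.49340, O = 0.24670.
Al2O3 (M=101.961): mol = 0.24813; Al = 0.49626, O = 0.74439.
SiO2 (M=60.083): mol = 0.99246; Si = 0.99246, O = 1.98492.
ΣO = 2.97601; factor = 6/ΣO = 2.01612.
Al apfu = 0.49626 × 2.01612 = 1.001.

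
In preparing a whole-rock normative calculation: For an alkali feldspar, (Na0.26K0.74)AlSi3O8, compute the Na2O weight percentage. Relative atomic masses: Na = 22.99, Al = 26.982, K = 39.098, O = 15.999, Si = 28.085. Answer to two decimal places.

2.94 wt%

Molar mass of (Na0.26K0.74)AlSi3O8 = 0.26×22.99 + 0.74×39.098 + 1×26.982 + 3×28.085 + 8×15.999 = 274.139 g/mol.
Each formula unit contains 0.26 Na, equivalent to 0.26/2 = 0.1300 mol Na2O.
M(Na2O) = 2×22.99 + 1×15.999 = 61.979 g/mol.
Mass of Na2O per formula unit = 0.1300 × 61.979 = 8.057 g.
Na2O wt% = 8.057 / 274.139 × 100 = 2.94%.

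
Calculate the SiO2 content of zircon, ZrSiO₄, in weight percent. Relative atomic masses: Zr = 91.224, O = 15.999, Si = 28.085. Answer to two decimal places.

32.78 wt%

Molar mass of ZrSiO₄ = 1*91.224 + 1*28.085 + 4*15.999 = 183.305 g/mol.
Each formula unit contains 1 Si, equivalent to 1/1 = 1.0000 mol SiO2.
M(SiO2) = 1×28.085 + 2×15.999 = 60.083 g/mol.
Mass of SiO2 per formula unit = 1.0000 × 60.083 = 60.083 g.
SiO2 wt% = 60.083 / 183.305 × 100 = 32.78%.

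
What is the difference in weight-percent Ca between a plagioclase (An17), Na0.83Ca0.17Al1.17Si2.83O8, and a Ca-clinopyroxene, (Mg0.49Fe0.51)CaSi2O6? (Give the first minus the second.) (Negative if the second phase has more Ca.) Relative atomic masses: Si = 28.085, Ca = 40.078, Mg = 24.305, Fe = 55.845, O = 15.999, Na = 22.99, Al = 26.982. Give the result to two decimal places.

First mineral: 6.813 g Ca in 264.936 g formula = 2.57 wt% Ca.
Second mineral: 40.078 g Ca in 232.632 g formula = 17.23 wt% Ca.
2.57% − 17.23% gives a difference of -14.66 percentage points.

-14.66 percentage points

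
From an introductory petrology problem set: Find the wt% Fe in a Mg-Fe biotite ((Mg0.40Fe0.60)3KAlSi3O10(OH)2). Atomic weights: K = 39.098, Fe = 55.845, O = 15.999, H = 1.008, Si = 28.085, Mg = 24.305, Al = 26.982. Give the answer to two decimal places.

21.21 weight percent

Molar mass of (Mg0.40Fe0.60)3KAlSi3O10(OH)2: 1.20×24.305 + 1.80×55.845 + 1×39.098 + 1×26.982 + 3×28.085 + 12×15.999 + 2×1.008 = 474.026 g/mol.
Mass of Fe per formula unit: 1.80 × 55.845 = 100.521 g.
Weight fraction Fe = 100.521 / 474.026 = 0.2121.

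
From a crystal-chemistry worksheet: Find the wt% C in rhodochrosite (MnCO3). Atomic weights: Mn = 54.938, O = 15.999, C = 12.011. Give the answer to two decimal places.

Molar mass of MnCO3: 1·54.938 + 1·12.011 + 3·15.999 = 114.946 g/mol.
Mass of C per formula unit: 1 × 12.011 = 12.011 g.
Weight fraction C = 12.011 / 114.946 = 0.1045.

10.45 mass %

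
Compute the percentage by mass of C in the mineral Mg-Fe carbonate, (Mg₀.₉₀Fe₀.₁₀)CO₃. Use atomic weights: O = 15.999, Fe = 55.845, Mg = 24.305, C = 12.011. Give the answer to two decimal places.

Formula mass = 0.90×24.305 + 0.10×55.845 + 1×12.011 + 3×15.999 = 87.467 g/mol, of which 12.011 g is C.
So C makes up 12.011/87.467 = 0.1373 of the mass, i.e. 13.73%.

13.73 weight percent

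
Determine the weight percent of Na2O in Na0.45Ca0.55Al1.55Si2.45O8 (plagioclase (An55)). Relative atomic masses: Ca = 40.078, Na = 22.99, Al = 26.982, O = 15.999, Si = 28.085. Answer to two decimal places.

5.15 wt%

Formula mass = 271.011 g/mol.
0.45 Na → 0.2250 mol Na2O per formula unit; M(Na2O) = 61.979, so Na2O mass = 13.945 g.
13.945/271.011 × 100 = 5.15 wt%.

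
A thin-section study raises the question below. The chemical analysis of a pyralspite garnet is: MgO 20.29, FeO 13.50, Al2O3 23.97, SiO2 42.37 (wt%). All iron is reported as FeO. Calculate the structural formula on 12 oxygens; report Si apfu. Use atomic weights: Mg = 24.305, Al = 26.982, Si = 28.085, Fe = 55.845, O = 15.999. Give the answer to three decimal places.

3.015 Si apfu

MgO: 20.29/40.304 = 0.50342 mol → 0.50342 mol Mg, 0.50342 mol O.
FeO: 13.50/71.844 = 0.18791 mol → 0.18791 mol Fe, 0.18791 mol O.
Al2O3: 23.97/101.961 = 0.23509 mol → 0.47018 mol Al, 0.70527 mol O.
SiO2: 42.37/60.083 = 0.70519 mol → 0.70519 mol Si, 1.41038 mol O.
Total oxygen = 2.80698 mol. Normalization factor = 12/2.80698 = 4.27506.
Si per 12 O = 0.70519 × 4.27506 = 3.015.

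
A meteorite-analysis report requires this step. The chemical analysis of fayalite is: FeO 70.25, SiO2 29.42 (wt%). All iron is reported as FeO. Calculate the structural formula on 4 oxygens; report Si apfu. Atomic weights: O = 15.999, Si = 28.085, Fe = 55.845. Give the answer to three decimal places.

1.001 Si apfu

FeO: 70.25/71.844 = 0.97781 mol → 0.97781 mol Fe, 0.97781 mol O.
SiO2: 29.42/60.083 = 0.48966 mol → 0.48966 mol Si, 0.97932 mol O.
Total oxygen = 1.95713 mol. Normalization factor = 4/1.95713 = 2.04381.
Si per 4 O = 0.48966 × 2.04381 = 1.001.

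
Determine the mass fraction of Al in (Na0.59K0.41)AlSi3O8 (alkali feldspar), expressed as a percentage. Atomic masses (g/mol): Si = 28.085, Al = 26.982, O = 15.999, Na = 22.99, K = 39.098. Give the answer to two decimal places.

10.04 wt%

Molar mass of (Na0.59K0.41)AlSi3O8: 0.59*22.99 + 0.41*39.098 + 1*26.982 + 3*28.085 + 8*15.999 = 268.823 g/mol.
Mass of Al per formula unit: 1 × 26.982 = 26.982 g.
Weight fraction Al = 26.982 / 268.823 = 0.1004.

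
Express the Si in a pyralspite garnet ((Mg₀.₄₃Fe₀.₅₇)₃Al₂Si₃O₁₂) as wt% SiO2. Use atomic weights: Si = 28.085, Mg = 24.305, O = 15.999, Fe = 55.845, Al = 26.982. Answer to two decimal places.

Formula mass = 457.055 g/mol.
3 Si → 3.0000 mol SiO2 per formula unit; M(SiO2) = 60.083, so SiO2 mass = 180.249 g.
180.249/457.055 × 100 = 39.44 wt%.

39.44 wt%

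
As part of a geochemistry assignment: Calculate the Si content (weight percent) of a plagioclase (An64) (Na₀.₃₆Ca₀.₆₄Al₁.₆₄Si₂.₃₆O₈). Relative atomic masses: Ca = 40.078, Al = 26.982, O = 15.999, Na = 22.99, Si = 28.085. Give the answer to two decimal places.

M(Na₀.₃₆Ca₀.₆₄Al₁.₆₄Si₂.₃₆O₈) = 272.449 g/mol.
Si contributes 2.36 × 28.085 = 66.281 g per mole.
66.281/272.449 = 0.2433 → 24.33%.

24.33 weight percent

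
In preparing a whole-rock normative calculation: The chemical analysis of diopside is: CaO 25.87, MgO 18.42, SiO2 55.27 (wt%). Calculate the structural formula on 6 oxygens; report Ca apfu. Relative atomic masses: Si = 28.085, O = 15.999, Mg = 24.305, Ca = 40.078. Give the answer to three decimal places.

1.004 Ca apfu

CaO: 25.87/56.077 = 0.46133 mol → 0.46133 mol Ca, 0.46133 mol O.
MgO: 18.42/40.304 = 0.45703 mol → 0.45703 mol Mg, 0.45703 mol O.
SiO2: 55.27/60.083 = 0.91989 mol → 0.91989 mol Si, 1.83978 mol O.
Total oxygen = 2.75814 mol. Normalization factor = 6/2.75814 = 2.17538.
Ca per 6 O = 0.46133 × 2.17538 = 1.004.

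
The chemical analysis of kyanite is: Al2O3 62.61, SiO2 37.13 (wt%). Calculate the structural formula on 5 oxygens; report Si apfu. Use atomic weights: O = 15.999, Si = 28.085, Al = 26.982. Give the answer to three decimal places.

62.61 wt% Al2O3 ÷ 101.961 g/mol = 0.61406 mol, giving 1.22812 Al and 1.84218 O.
37.13 wt% SiO2 ÷ 60.083 g/mol = 0.61798 mol, giving 0.61798 Si and 1.23596 O.
Oxygen sums to 3.07814; scaling by 5/3.07814 = 1.62436 puts the formula on 5 O.
Si: 0.61798 × 1.62436 = 1.004 atoms per formula unit.

1.004 Si apfu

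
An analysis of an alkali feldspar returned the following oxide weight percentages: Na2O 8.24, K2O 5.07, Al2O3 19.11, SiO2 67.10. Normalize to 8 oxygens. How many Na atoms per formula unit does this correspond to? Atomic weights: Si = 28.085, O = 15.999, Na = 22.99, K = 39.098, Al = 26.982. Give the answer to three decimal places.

8.24 wt% Na2O ÷ 61.979 g/mol = 0.13295 mol, giving 0.26590 Na and 0.13295 O.
5.07 wt% K2O ÷ 94.195 g/mol = 0.05382 mol, giving 0.10764 K and 0.05382 O.
19.11 wt% Al2O3 ÷ 101.961 g/mol = 0.18742 mol, giving 0.37484 Al and 0.56226 O.
67.10 wt% SiO2 ÷ 60.083 g/mol = 1.11679 mol, giving 1.11679 Si and 2.23358 O.
Oxygen sums to 2.98261; scaling by 8/2.98261 = 2.68221 puts the formula on 8 O.
Na: 0.26590 × 2.68221 = 0.713 atoms per formula unit.

0.713 Na apfu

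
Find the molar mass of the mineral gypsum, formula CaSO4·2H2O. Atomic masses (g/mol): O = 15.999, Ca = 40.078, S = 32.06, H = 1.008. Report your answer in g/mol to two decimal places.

172.16 g/mol

M = 1×40.078 + 1×32.06 + 6×15.999 + 4×1.008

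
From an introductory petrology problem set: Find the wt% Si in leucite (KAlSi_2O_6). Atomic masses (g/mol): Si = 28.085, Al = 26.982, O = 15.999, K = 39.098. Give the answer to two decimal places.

M(KAlSi_2O_6) = 218.244 g/mol.
Si contributes 2 × 28.085 = 56.170 g per mole.
56.170/218.244 = 0.2574 → 25.74%.

25.74 mass %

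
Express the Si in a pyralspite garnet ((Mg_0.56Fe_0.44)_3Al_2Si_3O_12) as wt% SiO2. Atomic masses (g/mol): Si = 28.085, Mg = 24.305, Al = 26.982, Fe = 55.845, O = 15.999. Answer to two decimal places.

Molar mass of (Mg_0.56Fe_0.44)_3Al_2Si_3O_12 = 1.68×24.305 + 1.32×55.845 + 2×26.982 + 3×28.085 + 12×15.999 = 444.755 g/mol.
Each formula unit contains 3 Si, equivalent to 3/1 = 3.0000 mol SiO2.
M(SiO2) = 1×28.085 + 2×15.999 = 60.083 g/mol.
Mass of SiO2 per formula unit = 3.0000 × 60.083 = 180.249 g.
SiO2 wt% = 180.249 / 444.755 × 100 = 40.53%.

40.53 wt%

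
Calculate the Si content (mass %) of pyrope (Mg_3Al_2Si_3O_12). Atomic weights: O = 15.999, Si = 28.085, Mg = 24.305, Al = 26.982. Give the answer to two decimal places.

20.90 mass %

M(Mg_3Al_2Si_3O_12) = 403.122 g/mol.
Si contributes 3 × 28.085 = 84.255 g per mole.
84.255/403.122 = 0.2090 → 20.90%.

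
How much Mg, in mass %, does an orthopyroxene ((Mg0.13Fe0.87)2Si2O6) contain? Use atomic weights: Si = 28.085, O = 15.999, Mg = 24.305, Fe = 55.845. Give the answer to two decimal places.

2.47 mass %

Formula mass = 0.26×24.305 + 1.74×55.845 + 2×28.085 + 6×15.999 = 255.654 g/mol, of which 6.319 g is Mg.
So Mg makes up 6.319/255.654 = 0.0247 of the mass, i.e. 2.47%.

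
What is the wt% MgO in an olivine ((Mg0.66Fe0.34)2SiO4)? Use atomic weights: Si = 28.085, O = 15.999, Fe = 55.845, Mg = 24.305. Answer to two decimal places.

32.81 wt%

M((Mg0.66Fe0.34)2SiO4) = 162.138 g/mol; M(MgO) = 40.304 g/mol.
Moles MgO per formula unit = 1.32 Mg ÷ 1 = 1.3200.
MgO fraction = (1.3200 × 40.304) / 162.138 = 53.201/162.138 = 0.3281.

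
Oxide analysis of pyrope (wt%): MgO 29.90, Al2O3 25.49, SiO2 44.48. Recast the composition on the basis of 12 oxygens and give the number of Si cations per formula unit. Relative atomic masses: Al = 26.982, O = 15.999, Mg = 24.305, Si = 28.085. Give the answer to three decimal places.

MgO (M=40.304): mol = 0.74186; Mg = 0.74186, O = 0.74186.
Al2O3 (M=101.961): mol = 0.25000; Al = 0.50000, O = 0.75000.
SiO2 (M=60.083): mol = 0.74031; Si = 0.74031, O = 1.48062.
ΣO = 2.97248; factor = 12/ΣO = 4.03703.
Si apfu = 0.74031 × 4.03703 = 2.989.

2.989 Si apfu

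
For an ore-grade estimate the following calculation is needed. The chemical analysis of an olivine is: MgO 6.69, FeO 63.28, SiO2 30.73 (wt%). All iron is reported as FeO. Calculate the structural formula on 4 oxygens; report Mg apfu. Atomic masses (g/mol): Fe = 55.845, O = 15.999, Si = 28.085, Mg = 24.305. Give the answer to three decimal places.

6.69 wt% MgO ÷ 40.304 g/mol = 0.16599 mol, giving 0.16599 Mg and 0.16599 O.
63.28 wt% FeO ÷ 71.844 g/mol = 0.88080 mol, giving 0.88080 Fe and 0.88080 O.
30.73 wt% SiO2 ÷ 60.083 g/mol = 0.51146 mol, giving 0.51146 Si and 1.02292 O.
Oxygen sums to 2.06971; scaling by 4/2.06971 = 1.93264 puts the formula on 4 O.
Mg: 0.16599 × 1.93264 = 0.321 atoms per formula unit.

0.321 Mg apfu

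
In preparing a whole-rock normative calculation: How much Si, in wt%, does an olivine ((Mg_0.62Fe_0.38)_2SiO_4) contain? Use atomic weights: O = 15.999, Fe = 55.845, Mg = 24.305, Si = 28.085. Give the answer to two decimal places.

17.06 wt%

Molar mass of (Mg_0.62Fe_0.38)_2SiO_4: 1.24×24.305 + 0.76×55.845 + 1×28.085 + 4×15.999 = 164.661 g/mol.
Mass of Si per formula unit: 1 × 28.085 = 28.085 g.
Weight fraction Si = 28.085 / 164.661 = 0.1706.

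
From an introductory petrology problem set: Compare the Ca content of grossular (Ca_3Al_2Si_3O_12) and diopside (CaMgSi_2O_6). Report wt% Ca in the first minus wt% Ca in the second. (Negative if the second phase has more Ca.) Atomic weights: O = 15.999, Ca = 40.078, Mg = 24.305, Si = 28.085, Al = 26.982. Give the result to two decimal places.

Ca in Ca_3Al_2Si_3O_12: molar mass 450.441 g/mol; 3×40.078 = 120.234 g → 26.69 wt%.
Ca in CaMgSi_2O_6: molar mass 216.547 g/mol; 1×40.078 = 40.078 g → 18.51 wt%.
Difference = 26.69 − 18.51 = 8.18 percentage points.

8.18 percentage points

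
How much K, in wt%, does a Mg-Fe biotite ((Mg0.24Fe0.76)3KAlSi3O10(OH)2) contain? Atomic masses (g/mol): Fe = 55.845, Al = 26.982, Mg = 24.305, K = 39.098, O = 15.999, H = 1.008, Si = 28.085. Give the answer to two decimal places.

7.99 wt%

M((Mg0.24Fe0.76)3KAlSi3O10(OH)2) = 489.165 g/mol.
K contributes 1 × 39.098 = 39.098 g per mole.
39.098/489.165 = 0.0799 → 7.99%.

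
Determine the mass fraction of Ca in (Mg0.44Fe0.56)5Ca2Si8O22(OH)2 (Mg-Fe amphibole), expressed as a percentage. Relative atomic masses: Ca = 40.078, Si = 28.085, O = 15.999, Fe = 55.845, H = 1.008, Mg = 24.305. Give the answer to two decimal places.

Formula mass = 2.20·24.305 + 2.80·55.845 + 2·40.078 + 8·28.085 + 24·15.999 + 2·1.008 = 900.665 g/mol, of which 80.156 g is Ca.
So Ca makes up 80.156/900.665 = 0.0890 of the mass, i.e. 8.90%.

8.90 mass %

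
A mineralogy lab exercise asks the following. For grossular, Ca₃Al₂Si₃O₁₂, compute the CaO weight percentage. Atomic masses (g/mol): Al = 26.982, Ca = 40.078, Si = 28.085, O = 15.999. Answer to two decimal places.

Formula mass = 450.441 g/mol.
3 Ca → 3.0000 mol CaO per formula unit; M(CaO) = 56.077, so CaO mass = 168.231 g.
168.231/450.441 × 100 = 37.35 wt%.

37.35 wt%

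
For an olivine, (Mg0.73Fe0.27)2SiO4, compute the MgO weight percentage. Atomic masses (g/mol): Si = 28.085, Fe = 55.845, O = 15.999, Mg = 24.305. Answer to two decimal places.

37.31 wt%

Formula mass = 157.723 g/mol.
1.46 Mg → 1.4600 mol MgO per formula unit; M(MgO) = 40.304, so MgO mass = 58.844 g.
58.844/157.723 × 100 = 37.31 wt%.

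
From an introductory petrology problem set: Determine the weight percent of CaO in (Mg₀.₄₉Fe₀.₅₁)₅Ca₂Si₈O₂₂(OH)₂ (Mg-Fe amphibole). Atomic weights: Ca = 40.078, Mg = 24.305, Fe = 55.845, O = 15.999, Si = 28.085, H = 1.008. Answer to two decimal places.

12.56 wt%

Molar mass of (Mg₀.₄₉Fe₀.₅₁)₅Ca₂Si₈O₂₂(OH)₂ = 2.45*24.305 + 2.55*55.845 + 2*40.078 + 8*28.085 + 24*15.999 + 2*1.008 = 892.780 g/mol.
Each formula unit contains 2 Ca, equivalent to 2/1 = 2.0000 mol CaO.
M(CaO) = 1×40.078 + 1×15.999 = 56.077 g/mol.
Mass of CaO per formula unit = 2.0000 × 56.077 = 112.154 g.
CaO wt% = 112.154 / 892.780 × 100 = 12.56%.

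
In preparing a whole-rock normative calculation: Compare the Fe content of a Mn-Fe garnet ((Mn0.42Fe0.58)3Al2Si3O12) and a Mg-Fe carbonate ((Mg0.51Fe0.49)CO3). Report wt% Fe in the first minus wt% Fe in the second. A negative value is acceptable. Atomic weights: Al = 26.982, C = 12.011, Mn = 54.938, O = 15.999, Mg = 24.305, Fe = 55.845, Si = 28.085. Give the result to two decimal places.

First mineral: 97.170 g Fe in 496.599 g formula = 19.57 wt% Fe.
Second mineral: 27.364 g Fe in 99.768 g formula = 27.43 wt% Fe.
19.57% − 27.43% gives a difference of -7.86 percentage points.

-7.86 percentage points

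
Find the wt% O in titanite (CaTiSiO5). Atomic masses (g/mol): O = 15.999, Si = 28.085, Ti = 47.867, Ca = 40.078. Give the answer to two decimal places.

M(CaTiSiO5) = 196.025 g/mol.
O contributes 5 × 15.999 = 79.995 g per mole.
79.995/196.025 = 0.4081 → 40.81%.

40.81 wt%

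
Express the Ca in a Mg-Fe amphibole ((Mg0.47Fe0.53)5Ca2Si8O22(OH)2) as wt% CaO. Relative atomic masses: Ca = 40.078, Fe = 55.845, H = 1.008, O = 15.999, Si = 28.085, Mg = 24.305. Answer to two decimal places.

12.52 wt%

Formula mass = 895.934 g/mol.
2 Ca → 2.0000 mol CaO per formula unit; M(CaO) = 56.077, so CaO mass = 112.154 g.
112.154/895.934 × 100 = 12.52 wt%.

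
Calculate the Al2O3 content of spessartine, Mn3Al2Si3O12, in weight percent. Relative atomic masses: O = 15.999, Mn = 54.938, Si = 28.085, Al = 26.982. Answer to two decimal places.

Formula mass = 495.021 g/mol.
2 Al → 1.0000 mol Al2O3 per formula unit; M(Al2O3) = 101.961, so Al2O3 mass = 101.961 g.
101.961/495.021 × 100 = 20.60 wt%.

20.60 wt%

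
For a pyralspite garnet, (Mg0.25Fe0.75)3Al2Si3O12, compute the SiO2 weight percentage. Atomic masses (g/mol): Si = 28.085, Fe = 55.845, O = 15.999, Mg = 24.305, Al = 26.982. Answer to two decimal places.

Formula mass = 474.087 g/mol.
3 Si → 3.0000 mol SiO2 per formula unit; M(SiO2) = 60.083, so SiO2 mass = 180.249 g.
180.249/474.087 × 100 = 38.02 wt%.

38.02 wt%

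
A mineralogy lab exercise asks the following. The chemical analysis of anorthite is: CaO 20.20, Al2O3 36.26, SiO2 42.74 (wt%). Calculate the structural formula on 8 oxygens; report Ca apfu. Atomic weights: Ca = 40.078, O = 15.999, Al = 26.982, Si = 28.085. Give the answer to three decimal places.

CaO (M=56.077): mol = 0.36022; Ca = 0.36022, O = 0.36022.
Al2O3 (M=101.961): mol = 0.35563; Al = 0.71126, O = 1.06689.
SiO2 (M=60.083): mol = 0.71135; Si = 0.71135, O = 1.42270.
ΣO = 2.84981; factor = 8/ΣO = 2.80720.
Ca apfu = 0.36022 × 2.80720 = 1.011.

1.011 Ca apfu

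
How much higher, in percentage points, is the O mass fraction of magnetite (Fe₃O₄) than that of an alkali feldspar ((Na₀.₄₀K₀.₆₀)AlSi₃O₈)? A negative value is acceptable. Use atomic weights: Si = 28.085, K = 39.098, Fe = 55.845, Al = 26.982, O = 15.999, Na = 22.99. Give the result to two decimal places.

-19.44 percentage points

O in Fe₃O₄: molar mass 231.531 g/mol; 4×15.999 = 63.996 g → 27.64 wt%.
O in (Na₀.₄₀K₀.₆₀)AlSi₃O₈: molar mass 271.884 g/mol; 8×15.999 = 127.992 g → 47.08 wt%.
Difference = 27.64 − 47.08 = -19.44 percentage points.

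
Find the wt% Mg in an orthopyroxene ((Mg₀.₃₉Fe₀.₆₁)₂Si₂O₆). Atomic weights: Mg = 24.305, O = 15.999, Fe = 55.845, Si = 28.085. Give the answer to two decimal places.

M((Mg₀.₃₉Fe₀.₆₁)₂Si₂O₆) = 239.253 g/mol.
Mg contributes 0.78 × 24.305 = 18.958 g per mole.
18.958/239.253 = 0.0792 → 7.92%.

7.92 weight percent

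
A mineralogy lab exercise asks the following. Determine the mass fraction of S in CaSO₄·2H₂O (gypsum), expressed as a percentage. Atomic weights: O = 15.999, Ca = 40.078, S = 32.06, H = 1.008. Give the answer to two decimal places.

Formula mass = 1×40.078 + 1×32.06 + 6×15.999 + 4×1.008 = 172.164 g/mol, of which 32.060 g is S.
So S makes up 32.060/172.164 = 0.1862 of the mass, i.e. 18.62%.

18.62 wt%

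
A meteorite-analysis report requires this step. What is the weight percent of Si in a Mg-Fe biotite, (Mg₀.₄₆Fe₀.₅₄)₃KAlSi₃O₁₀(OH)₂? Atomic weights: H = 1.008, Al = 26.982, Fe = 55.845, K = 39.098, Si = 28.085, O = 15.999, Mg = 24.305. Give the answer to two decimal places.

M((Mg₀.₄₆Fe₀.₅₄)₃KAlSi₃O₁₀(OH)₂) = 468.349 g/mol.
Si contributes 3 × 28.085 = 84.255 g per mole.
84.255/468.349 = 0.1799 → 17.99%.

17.99 mass %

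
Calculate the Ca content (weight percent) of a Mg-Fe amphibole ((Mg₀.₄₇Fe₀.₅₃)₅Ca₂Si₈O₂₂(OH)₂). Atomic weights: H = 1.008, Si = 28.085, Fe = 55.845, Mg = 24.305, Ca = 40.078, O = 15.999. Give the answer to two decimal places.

8.95 weight percent

Formula mass = 2.35·24.305 + 2.65·55.845 + 2·40.078 + 8·28.085 + 24·15.999 + 2·1.008 = 895.934 g/mol, of which 80.156 g is Ca.
So Ca makes up 80.156/895.934 = 0.0895 of the mass, i.e. 8.95%.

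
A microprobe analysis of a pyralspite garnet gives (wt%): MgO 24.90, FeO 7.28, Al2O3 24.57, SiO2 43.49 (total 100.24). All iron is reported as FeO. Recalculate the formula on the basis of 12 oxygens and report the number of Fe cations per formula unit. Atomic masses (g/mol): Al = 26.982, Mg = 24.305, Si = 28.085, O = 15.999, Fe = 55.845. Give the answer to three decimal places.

24.90 wt% MgO ÷ 40.304 g/mol = 0.61780 mol, giving 0.61780 Mg and 0.61780 O.
7.28 wt% FeO ÷ 71.844 g/mol = 0.10133 mol, giving 0.10133 Fe and 0.10133 O.
24.57 wt% Al2O3 ÷ 101.961 g/mol = 0.24097 mol, giving 0.48194 Al and 0.72291 O.
43.49 wt% SiO2 ÷ 60.083 g/mol = 0.72383 mol, giving 0.72383 Si and 1.44766 O.
Oxygen sums to 2.88970; scaling by 12/2.88970 = 4.15268 puts the formula on 12 O.
Fe: 0.10133 × 4.15268 = 0.421 atoms per formula unit.

0.421 Fe apfu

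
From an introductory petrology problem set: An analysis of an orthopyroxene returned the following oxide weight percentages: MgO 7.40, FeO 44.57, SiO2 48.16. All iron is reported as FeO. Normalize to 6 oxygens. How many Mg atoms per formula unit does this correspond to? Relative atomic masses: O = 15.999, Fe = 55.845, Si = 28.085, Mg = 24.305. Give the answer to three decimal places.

7.40 wt% MgO ÷ 40.304 g/mol = 0.18360 mol, giving 0.18360 Mg and 0.18360 O.
44.57 wt% FeO ÷ 71.844 g/mol = 0.62037 mol, giving 0.62037 Fe and 0.62037 O.
48.16 wt% SiO2 ÷ 60.083 g/mol = 0.80156 mol, giving 0.80156 Si and 1.60312 O.
Oxygen sums to 2.40709; scaling by 6/2.40709 = 2.49264 puts the formula on 6 O.
Mg: 0.18360 × 2.49264 = 0.458 atoms per formula unit.

0.458 Mg apfu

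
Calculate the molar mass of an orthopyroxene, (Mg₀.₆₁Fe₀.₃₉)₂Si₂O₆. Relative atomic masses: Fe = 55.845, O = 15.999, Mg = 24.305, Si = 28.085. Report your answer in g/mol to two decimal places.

The formula mass is the sum 1.22*24.305 + 0.78*55.845 + 2*28.085 + 6*15.999.

225.38 g/mol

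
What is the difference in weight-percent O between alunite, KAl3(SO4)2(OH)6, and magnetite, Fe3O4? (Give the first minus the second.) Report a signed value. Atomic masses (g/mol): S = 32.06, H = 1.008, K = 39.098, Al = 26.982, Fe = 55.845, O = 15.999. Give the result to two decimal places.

First mineral: 223.986 g O in 414.198 g formula = 54.08 wt% O.
Second mineral: 63.996 g O in 231.531 g formula = 27.64 wt% O.
54.08% − 27.64% gives a difference of 26.44 percentage points.

26.44 percentage points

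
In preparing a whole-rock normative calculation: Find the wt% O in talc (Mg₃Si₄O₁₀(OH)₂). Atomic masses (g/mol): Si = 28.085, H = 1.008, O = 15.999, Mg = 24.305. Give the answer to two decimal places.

Formula mass = 3×24.305 + 4×28.085 + 12×15.999 + 2×1.008 = 379.259 g/mol, of which 191.988 g is O.
So O makes up 191.988/379.259 = 0.5062 of the mass, i.e. 50.62%.

50.62 mass %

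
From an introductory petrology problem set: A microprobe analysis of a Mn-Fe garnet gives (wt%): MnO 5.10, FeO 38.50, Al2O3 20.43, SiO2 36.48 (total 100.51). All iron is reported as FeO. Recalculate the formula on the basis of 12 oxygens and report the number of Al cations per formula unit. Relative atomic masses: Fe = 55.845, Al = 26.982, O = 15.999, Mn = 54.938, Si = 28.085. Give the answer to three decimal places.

1.985 Al apfu

MnO (M=70.937): mol = 0.07189; Mn = 0.07189, O = 0.07189.
FeO (M=71.844): mol = 0.53588; Fe = 0.53588, O = 0.53588.
Al2O3 (M=101.961): mol = 0.20037; Al = 0.40074, O = 0.60111.
SiO2 (M=60.083): mol = 0.60716; Si = 0.60716, O = 1.21432.
ΣO = 2.42320; factor = 12/ΣO = 4.95213.
Al apfu = 0.40074 × 4.95213 = 1.985.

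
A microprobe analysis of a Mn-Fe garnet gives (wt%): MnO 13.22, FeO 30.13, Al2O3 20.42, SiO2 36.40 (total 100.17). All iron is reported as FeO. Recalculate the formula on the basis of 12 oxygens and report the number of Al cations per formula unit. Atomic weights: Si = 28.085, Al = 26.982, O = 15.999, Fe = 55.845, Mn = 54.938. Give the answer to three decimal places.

MnO: 13.22/70.937 = 0.18636 mol → 0.18636 mol Mn, 0.18636 mol O.
FeO: 30.13/71.844 = 0.41938 mol → 0.41938 mol Fe, 0.41938 mol O.
Al2O3: 20.42/101.961 = 0.20027 mol → 0.40054 mol Al, 0.60081 mol O.
SiO2: 36.40/60.083 = 0.60583 mol → 0.60583 mol Si, 1.21166 mol O.
Total oxygen = 2.41821 mol. Normalization factor = 12/2.41821 = 4.96235.
Al per 12 O = 0.40054 × 4.96235 = 1.988.

1.988 Al apfu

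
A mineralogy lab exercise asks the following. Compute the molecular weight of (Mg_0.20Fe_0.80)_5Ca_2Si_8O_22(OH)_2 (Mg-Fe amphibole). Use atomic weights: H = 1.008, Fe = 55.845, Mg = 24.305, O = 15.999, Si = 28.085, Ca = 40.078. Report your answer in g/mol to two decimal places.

Mg: 1 × 24.305 = 24.3050
Fe: 4 × 55.845 = 223.3800
Ca: 2 × 40.078 = 80.1560
Si: 8 × 28.085 = 224.6800
O: 24 × 15.999 = 383.9760
H: 2 × 1.008 = 2.0160
Summing the contributions gives the formula mass.

938.51 g/mol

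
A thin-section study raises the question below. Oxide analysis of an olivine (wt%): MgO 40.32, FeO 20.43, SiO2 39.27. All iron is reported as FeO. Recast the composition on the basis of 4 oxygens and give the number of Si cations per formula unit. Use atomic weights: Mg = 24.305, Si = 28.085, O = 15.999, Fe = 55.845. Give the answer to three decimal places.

40.32 wt% MgO ÷ 40.304 g/mol = 1.00040 mol, giving 1.00040 Mg and 1.00040 O.
20.43 wt% FeO ÷ 71.844 g/mol = 0.28437 mol, giving 0.28437 Fe and 0.28437 O.
39.27 wt% SiO2 ÷ 60.083 g/mol = 0.65360 mol, giving 0.65360 Si and 1.30720 O.
Oxygen sums to 2.59197; scaling by 4/2.59197 = 1.54323 puts the formula on 4 O.
Si: 0.65360 × 1.54323 = 1.009 atoms per formula unit.

1.009 Si apfu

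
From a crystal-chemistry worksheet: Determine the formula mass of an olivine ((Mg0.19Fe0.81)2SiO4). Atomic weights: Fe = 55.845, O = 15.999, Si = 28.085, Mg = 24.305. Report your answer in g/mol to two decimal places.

Mg: 0.38 × 24.305 = 9.2359
Fe: 1.62 × 55.845 = 90.4689
Si: 1 × 28.085 = 28.0850
O: 4 × 15.999 = 63.9960
Summing the contributions gives the formula mass.

191.79 g/mol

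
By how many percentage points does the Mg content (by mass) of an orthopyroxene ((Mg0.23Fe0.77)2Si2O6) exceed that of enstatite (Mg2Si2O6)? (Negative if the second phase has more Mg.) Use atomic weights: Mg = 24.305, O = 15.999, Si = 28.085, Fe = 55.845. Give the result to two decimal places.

First mineral: 11.180 g Mg in 249.346 g formula = 4.48 wt% Mg.
Second mineral: 48.610 g Mg in 200.774 g formula = 24.21 wt% Mg.
4.48% − 24.21% gives a difference of -19.73 percentage points.

-19.73 percentage points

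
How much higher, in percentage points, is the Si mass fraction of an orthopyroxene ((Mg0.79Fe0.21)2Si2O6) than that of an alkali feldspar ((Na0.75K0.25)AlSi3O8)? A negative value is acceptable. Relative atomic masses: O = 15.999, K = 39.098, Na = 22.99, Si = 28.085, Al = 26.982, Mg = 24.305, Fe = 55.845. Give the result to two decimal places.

-5.40 percentage points

Si in (Mg0.79Fe0.21)2Si2O6: molar mass 214.021 g/mol; 2×28.085 = 56.170 g → 26.25 wt%.
Si in (Na0.75K0.25)AlSi3O8: molar mass 266.246 g/mol; 3×28.085 = 84.255 g → 31.65 wt%.
Difference = 26.25 − 31.65 = -5.40 percentage points.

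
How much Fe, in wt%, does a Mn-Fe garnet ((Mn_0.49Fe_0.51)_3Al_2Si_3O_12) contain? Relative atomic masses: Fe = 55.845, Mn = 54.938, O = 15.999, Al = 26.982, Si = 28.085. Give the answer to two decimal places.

Formula mass = 1.47*54.938 + 1.53*55.845 + 2*26.982 + 3*28.085 + 12*15.999 = 496.409 g/mol, of which 85.443 g is Fe.
So Fe makes up 85.443/496.409 = 0.1721 of the mass, i.e. 17.21%.

17.21 wt%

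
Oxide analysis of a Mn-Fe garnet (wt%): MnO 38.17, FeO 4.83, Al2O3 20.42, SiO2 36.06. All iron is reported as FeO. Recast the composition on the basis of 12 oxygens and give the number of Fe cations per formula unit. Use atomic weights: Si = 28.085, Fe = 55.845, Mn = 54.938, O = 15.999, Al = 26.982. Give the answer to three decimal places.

38.17 wt% MnO ÷ 70.937 g/mol = 0.53808 mol, giving 0.53808 Mn and 0.53808 O.
4.83 wt% FeO ÷ 71.844 g/mol = 0.06723 mol, giving 0.06723 Fe and 0.06723 O.
20.42 wt% Al2O3 ÷ 101.961 g/mol = 0.20027 mol, giving 0.40054 Al and 0.60081 O.
36.06 wt% SiO2 ÷ 60.083 g/mol = 0.60017 mol, giving 0.60017 Si and 1.20034 O.
Oxygen sums to 2.40646; scaling by 12/2.40646 = 4.98658 puts the formula on 12 O.
Fe: 0.06723 × 4.98658 = 0.335 atoms per formula unit.

0.335 Fe apfu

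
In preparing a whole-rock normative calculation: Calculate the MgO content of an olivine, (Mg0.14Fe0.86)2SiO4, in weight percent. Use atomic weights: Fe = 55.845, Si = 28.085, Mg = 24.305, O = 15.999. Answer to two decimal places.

Formula mass = 194.940 g/mol.
0.28 Mg → 0.2800 mol MgO per formula unit; M(MgO) = 40.304, so MgO mass = 11.285 g.
11.285/194.940 × 100 = 5.79 wt%.

5.79 wt%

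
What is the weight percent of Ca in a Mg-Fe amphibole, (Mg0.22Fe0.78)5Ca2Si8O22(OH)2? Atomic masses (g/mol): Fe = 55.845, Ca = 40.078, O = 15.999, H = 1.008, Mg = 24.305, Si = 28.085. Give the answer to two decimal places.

M((Mg0.22Fe0.78)5Ca2Si8O22(OH)2) = 935.359 g/mol.
Ca contributes 2 × 40.078 = 80.156 g per mole.
80.156/935.359 = 0.0857 → 8.57%.

8.57 mass %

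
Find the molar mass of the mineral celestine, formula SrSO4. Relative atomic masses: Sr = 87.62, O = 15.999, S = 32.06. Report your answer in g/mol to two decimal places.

183.68 g/mol

The formula mass is the sum 1(87.62) + 1(32.06) + 4(15.999).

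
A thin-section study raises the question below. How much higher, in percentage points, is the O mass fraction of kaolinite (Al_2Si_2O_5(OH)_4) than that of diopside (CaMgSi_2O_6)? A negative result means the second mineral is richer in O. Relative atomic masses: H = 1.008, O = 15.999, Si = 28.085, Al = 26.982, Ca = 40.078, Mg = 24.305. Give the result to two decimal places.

11.45 percentage points

First mineral: 143.991 g O in 258.157 g formula = 55.78 wt% O.
Second mineral: 95.994 g O in 216.547 g formula = 44.33 wt% O.
55.78% − 44.33% gives a difference of 11.45 percentage points.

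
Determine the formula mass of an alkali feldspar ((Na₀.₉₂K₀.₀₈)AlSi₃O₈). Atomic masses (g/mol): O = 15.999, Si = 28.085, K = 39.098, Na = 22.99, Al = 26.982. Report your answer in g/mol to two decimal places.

Na: 0.92 × 22.99 = 21.1508
K: 0.08 × 39.098 = 3.1278
Al: 1 × 26.982 = 26.9820
Si: 3 × 28.085 = 84.2550
O: 8 × 15.999 = 127.9920
Summing the contributions gives the formula mass.

263.51 g/mol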